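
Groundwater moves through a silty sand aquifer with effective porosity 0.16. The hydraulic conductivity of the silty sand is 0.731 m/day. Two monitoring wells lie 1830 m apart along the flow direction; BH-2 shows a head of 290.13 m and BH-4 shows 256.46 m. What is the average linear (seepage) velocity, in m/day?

0.0841

Hydraulic gradient i = (290.13 − 256.46) / 1830 = 33.67 / 1830 = 0.01840.
Darcy flux q = K · i = 0.7310 × 0.01840 = 0.01345 m/day.
Seepage velocity v = q / n_e = 0.01345 / 0.16 = 0.08406 m/day.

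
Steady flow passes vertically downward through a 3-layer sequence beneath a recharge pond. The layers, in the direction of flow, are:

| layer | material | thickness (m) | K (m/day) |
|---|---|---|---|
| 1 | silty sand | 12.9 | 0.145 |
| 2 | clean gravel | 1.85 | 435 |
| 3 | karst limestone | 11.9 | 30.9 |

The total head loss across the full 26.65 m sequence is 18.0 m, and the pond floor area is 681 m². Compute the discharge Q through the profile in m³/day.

137

Flow is perpendicular to layering, so the layers act in series and the equivalent K is the thickness-weighted harmonic mean.
Total thickness L = 12.9 + 1.85 + 11.9 = 26.65 m.
Σ(b_i/K_i) = 12.9/0.145 + 1.85/435 + 11.9/30.9 = 89.35 d.
K_eq = L / Σ(b_i/K_i) = 26.65 / 89.35 = 0.2982 m/day.
Q = K_eq · A · (Δh/L) = 0.2982 × 681 × (18.0/26.65) = 137.2 m³/day.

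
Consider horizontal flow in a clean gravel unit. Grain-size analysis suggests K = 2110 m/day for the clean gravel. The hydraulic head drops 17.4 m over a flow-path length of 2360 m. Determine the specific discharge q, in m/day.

Hydraulic gradient i = Δh / L = 17.4 / 2360 = 0.007373.
Specific discharge q = K · i = 2110 × 0.007373 = 15.56 m/day.

15.6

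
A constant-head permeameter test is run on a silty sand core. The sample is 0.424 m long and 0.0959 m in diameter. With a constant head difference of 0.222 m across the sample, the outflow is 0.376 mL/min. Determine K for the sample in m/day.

Cross-sectional area A = π·(d/2)² = π × (0.0959/2)² = 0.007223 m².
Convert discharge: 0.376 mL/min = 6.267e-09 m³/s.
Darcy's law rearranged: K = Q·L / (A·Δh) = 6.267e-09 × 0.424 / (0.007223 × 0.222) = 1.657e-06 m/s = 0.1432 m/day.

0.143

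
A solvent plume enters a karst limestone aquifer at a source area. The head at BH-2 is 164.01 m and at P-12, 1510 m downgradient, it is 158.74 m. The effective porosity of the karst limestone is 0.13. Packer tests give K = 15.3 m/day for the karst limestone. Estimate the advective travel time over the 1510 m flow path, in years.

10.1

Hydraulic gradient i = (164.01 − 158.74) / 1510 = 5.27 / 1510 = 0.003490.
Darcy flux q = K · i = 15.30 × 0.003490 = 0.05340 m/day.
Seepage velocity v = q / n_e = 0.05340 / 0.13 = 0.4108 m/day.
Travel time t = L / v = 1510 / 0.4108 = 3676 days = 10.06 years.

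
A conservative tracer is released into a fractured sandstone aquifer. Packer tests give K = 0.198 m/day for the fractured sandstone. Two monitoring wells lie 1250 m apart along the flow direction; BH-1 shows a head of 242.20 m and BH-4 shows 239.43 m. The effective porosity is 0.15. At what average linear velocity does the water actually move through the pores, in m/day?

Hydraulic gradient i = (242.20 − 239.43) / 1250 = 2.77 / 1250 = 0.002216.
Darcy flux q = K · i = 0.1980 × 0.002216 = 0.0004388 m/day.
Seepage velocity v = q / n_e = 0.0004388 / 0.15 = 0.002925 m/day.

0.00293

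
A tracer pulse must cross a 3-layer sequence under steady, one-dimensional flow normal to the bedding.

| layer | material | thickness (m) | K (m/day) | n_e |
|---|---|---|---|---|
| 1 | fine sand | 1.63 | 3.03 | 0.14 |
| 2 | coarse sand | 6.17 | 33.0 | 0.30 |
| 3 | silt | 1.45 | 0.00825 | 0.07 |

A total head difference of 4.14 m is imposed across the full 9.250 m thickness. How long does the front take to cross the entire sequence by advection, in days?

93.0

With flow normal to the layers, continuity requires the same specific discharge q through every layer.
Σ(b_i/K_i) = 1.63/3.03 + 6.17/33.0 + 1.45/0.00825 = 176.5 d.
q = Δh / Σ(b_i/K_i) = 4.14 / 176.5 = 0.02346 m/day.
In each layer the seepage velocity is v_i = q/n_i, so the layer transit time is t_i = b_i·n_i / q:
  layer 1 (fine sand): t_1 = 1.63 × 0.14 / 0.02346 = 9.728 d
  layer 2 (coarse sand): t_2 = 6.17 × 0.30 / 0.02346 = 78.91 d
  layer 3 (silt): t_3 = 1.45 × 0.07 / 0.02346 = 4.327 d
Total t = Σ t_i = 92.96 days.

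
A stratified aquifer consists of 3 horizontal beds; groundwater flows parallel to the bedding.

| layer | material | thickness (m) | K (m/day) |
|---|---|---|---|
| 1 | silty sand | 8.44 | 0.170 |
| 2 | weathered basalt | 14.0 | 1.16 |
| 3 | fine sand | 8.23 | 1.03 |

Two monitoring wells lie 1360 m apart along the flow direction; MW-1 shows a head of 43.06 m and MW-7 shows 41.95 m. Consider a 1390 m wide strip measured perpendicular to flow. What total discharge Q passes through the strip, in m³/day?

Flow is parallel to layering, so each bed carries its own Darcy discharge and the transmissivities add.
Σ(K_i·b_i) = 0.170×8.44 + 1.16×14.0 + 1.03×8.23 = 26.15 m²/day.
Hydraulic gradient i = (43.06 − 41.95) / 1360 = 1.11 / 1360 = 0.0008162.
Q = Σ(K_i·b_i) · W · i = 26.15 × 1390 × 0.0008162 = 29.67 m³/day.

29.7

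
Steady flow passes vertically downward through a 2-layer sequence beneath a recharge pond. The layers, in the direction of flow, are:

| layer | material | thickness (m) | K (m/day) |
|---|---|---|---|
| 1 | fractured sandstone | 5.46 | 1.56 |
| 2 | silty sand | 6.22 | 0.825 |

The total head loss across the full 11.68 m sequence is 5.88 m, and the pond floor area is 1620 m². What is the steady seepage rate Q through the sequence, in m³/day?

Flow is perpendicular to layering, so the layers act in series and the equivalent K is the thickness-weighted harmonic mean.
Total thickness L = 5.46 + 6.22 = 11.68 m.
Σ(b_i/K_i) = 5.46/1.56 + 6.22/0.825 = 11.04 d.
K_eq = L / Σ(b_i/K_i) = 11.68 / 11.04 = 1.058 m/day.
Q = K_eq · A · (Δh/L) = 1.058 × 1620 × (5.88/11.68) = 862.9 m³/day.

863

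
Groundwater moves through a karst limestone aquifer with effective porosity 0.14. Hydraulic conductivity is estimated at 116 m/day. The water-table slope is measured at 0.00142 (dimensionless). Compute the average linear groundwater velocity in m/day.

1.18

Hydraulic gradient i = 0.00142.
Darcy flux q = K · i = 116.0 × 0.001420 = 0.1647 m/day.
Seepage velocity v = q / n_e = 0.1647 / 0.14 = 1.177 m/day.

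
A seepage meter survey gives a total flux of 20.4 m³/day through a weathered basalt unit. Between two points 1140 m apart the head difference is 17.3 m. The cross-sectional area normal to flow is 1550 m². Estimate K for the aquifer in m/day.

0.867

Hydraulic gradient i = Δh / L = 17.3 / 1140 = 0.01518.
From Q = K·A·i, K = Q / (A·i) = 20.4 / (1550 × 0.01518) = 0.8673 m/day.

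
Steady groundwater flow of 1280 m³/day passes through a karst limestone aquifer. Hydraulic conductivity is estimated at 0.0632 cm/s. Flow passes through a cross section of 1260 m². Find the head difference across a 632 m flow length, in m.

Convert K: 0.0632 cm/s × 864 = 54.60 m/day.
From Q = K·A·i, i = Q / (K·A) = 1280 / (54.60 × 1260) = 0.01860.
Head loss Δh = i · L = 0.01860 × 632 = 11.76 m.

11.8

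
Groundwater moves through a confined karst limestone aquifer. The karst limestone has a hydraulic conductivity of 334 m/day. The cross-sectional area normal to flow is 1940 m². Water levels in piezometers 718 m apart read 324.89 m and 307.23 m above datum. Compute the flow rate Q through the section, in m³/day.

Hydraulic gradient i = (324.89 − 307.23) / 718 = 17.66 / 718 = 0.02460.
Darcy's law: Q = K · A · i = 334.0 × 1940 × 0.02460 = 15937 m³/day.

15900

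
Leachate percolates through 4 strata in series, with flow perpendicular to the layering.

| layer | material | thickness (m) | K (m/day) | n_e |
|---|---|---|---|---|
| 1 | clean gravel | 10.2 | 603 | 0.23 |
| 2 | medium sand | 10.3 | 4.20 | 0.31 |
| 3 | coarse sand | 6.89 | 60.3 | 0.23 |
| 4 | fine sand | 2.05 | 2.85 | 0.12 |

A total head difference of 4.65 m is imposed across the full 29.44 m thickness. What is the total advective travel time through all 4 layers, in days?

With flow normal to the layers, continuity requires the same specific discharge q through every layer.
Σ(b_i/K_i) = 10.2/603 + 10.3/4.20 + 6.89/60.3 + 2.05/2.85 = 3.303 d.
q = Δh / Σ(b_i/K_i) = 4.65 / 3.303 = 1.408 m/day.
In each layer the seepage velocity is v_i = q/n_i, so the layer transit time is t_i = b_i·n_i / q:
  layer 1 (clean gravel): t_1 = 10.2 × 0.23 / 1.408 = 1.666 d
  layer 2 (medium sand): t_2 = 10.3 × 0.31 / 1.408 = 2.268 d
  layer 3 (coarse sand): t_3 = 6.89 × 0.23 / 1.408 = 1.126 d
  layer 4 (fine sand): t_4 = 2.05 × 0.12 / 1.408 = 0.1747 d
Total t = Σ t_i = 5.235 days.

5.23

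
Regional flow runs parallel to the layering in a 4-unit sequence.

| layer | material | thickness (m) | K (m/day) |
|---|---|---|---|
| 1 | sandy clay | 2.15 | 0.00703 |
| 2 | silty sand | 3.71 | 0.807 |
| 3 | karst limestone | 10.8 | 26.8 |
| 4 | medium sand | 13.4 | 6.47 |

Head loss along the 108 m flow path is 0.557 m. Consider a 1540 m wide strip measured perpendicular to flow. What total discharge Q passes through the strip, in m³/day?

3010

Flow is parallel to layering, so each bed carries its own Darcy discharge and the transmissivities add.
Σ(K_i·b_i) = 0.00703×2.15 + 0.807×3.71 + 26.8×10.8 + 6.47×13.4 = 379.1 m²/day.
Hydraulic gradient i = Δh / L = 0.557 / 108 = 0.005157.
Q = Σ(K_i·b_i) · W · i = 379.1 × 1540 × 0.005157 = 3011 m³/day.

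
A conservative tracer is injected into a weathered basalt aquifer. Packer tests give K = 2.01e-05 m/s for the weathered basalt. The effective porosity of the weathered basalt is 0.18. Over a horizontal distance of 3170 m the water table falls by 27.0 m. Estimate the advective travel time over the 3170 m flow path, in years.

Convert K: 2.01e-05 m/s × 86400 = 1.737 m/day.
Hydraulic gradient i = Δh / L = 27.0 / 3170 = 0.008517.
Darcy flux q = K · i = 1.737 × 0.008517 = 0.01479 m/day.
Seepage velocity v = q / n_e = 0.01479 / 0.18 = 0.08218 m/day.
Travel time t = L / v = 3170 / 0.08218 = 38576 days = 105.6 years.

106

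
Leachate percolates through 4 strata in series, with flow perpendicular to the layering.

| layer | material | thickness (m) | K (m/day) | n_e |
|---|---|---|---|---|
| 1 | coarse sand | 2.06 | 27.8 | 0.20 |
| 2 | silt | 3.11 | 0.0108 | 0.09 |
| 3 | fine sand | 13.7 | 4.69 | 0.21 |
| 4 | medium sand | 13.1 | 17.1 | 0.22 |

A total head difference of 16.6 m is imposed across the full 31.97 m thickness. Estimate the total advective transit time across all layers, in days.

With flow normal to the layers, continuity requires the same specific discharge q through every layer.
Σ(b_i/K_i) = 2.06/27.8 + 3.11/0.0108 + 13.7/4.69 + 13.1/17.1 = 291.7 d.
q = Δh / Σ(b_i/K_i) = 16.6 / 291.7 = 0.05690 m/day.
In each layer the seepage velocity is v_i = q/n_i, so the layer transit time is t_i = b_i·n_i / q:
  layer 1 (coarse sand): t_1 = 2.06 × 0.20 / 0.05690 = 7.240 d
  layer 2 (silt): t_2 = 3.11 × 0.09 / 0.05690 = 4.919 d
  layer 3 (fine sand): t_3 = 13.7 × 0.21 / 0.05690 = 50.56 d
  layer 4 (medium sand): t_4 = 13.1 × 0.22 / 0.05690 = 50.65 d
Total t = Σ t_i = 113.4 days.

113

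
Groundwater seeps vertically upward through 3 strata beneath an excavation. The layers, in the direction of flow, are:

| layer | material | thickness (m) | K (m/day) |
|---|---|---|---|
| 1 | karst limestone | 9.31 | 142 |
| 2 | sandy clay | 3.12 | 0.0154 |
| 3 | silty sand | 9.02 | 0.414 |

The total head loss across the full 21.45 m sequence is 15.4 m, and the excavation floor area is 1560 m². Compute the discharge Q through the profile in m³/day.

107

Flow is perpendicular to layering, so the layers act in series and the equivalent K is the thickness-weighted harmonic mean.
Total thickness L = 9.31 + 3.12 + 9.02 = 21.45 m.
Σ(b_i/K_i) = 9.31/142 + 3.12/0.0154 + 9.02/0.414 = 224.5 d.
K_eq = L / Σ(b_i/K_i) = 21.45 / 224.5 = 0.09557 m/day.
Q = K_eq · A · (Δh/L) = 0.09557 × 1560 × (15.4/21.45) = 107.0 m³/day.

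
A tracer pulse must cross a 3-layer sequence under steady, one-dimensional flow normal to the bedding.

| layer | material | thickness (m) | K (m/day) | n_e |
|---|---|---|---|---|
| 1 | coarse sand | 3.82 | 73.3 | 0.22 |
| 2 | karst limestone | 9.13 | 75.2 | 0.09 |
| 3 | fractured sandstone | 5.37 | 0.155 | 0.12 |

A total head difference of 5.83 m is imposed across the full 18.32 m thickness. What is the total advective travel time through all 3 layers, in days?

13.8

With flow normal to the layers, continuity requires the same specific discharge q through every layer.
Σ(b_i/K_i) = 3.82/73.3 + 9.13/75.2 + 5.37/0.155 = 34.82 d.
q = Δh / Σ(b_i/K_i) = 5.83 / 34.82 = 0.1674 m/day.
In each layer the seepage velocity is v_i = q/n_i, so the layer transit time is t_i = b_i·n_i / q:
  layer 1 (coarse sand): t_1 = 3.82 × 0.22 / 0.1674 = 5.019 d
  layer 2 (karst limestone): t_2 = 9.13 × 0.09 / 0.1674 = 4.907 d
  layer 3 (fractured sandstone): t_3 = 5.37 × 0.12 / 0.1674 = 3.849 d
Total t = Σ t_i = 13.78 days.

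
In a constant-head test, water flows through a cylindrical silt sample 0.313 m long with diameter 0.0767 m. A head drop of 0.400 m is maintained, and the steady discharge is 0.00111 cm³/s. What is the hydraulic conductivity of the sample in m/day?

Cross-sectional area A = π·(d/2)² = π × (0.0767/2)² = 0.004620 m².
Convert discharge: 0.00111 cm³/s = 1.110e-09 m³/s.
Darcy's law rearranged: K = Q·L / (A·Δh) = 1.110e-09 × 0.313 / (0.004620 × 0.400) = 1.880e-07 m/s = 0.01624 m/day.

0.0162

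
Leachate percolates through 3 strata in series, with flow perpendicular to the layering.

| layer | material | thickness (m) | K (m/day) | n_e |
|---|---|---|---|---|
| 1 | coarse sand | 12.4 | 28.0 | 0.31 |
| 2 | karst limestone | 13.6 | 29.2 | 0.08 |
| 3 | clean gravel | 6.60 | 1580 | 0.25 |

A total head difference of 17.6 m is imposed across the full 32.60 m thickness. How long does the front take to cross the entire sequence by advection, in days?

0.341

With flow normal to the layers, continuity requires the same specific discharge q through every layer.
Σ(b_i/K_i) = 12.4/28.0 + 13.6/29.2 + 6.60/1580 = 0.9128 d.
q = Δh / Σ(b_i/K_i) = 17.6 / 0.9128 = 19.28 m/day.
In each layer the seepage velocity is v_i = q/n_i, so the layer transit time is t_i = b_i·n_i / q:
  layer 1 (coarse sand): t_1 = 12.4 × 0.31 / 19.28 = 0.1994 d
  layer 2 (karst limestone): t_2 = 13.6 × 0.08 / 19.28 = 0.05643 d
  layer 3 (clean gravel): t_3 = 6.60 × 0.25 / 19.28 = 0.08557 d
Total t = Σ t_i = 0.3414 days.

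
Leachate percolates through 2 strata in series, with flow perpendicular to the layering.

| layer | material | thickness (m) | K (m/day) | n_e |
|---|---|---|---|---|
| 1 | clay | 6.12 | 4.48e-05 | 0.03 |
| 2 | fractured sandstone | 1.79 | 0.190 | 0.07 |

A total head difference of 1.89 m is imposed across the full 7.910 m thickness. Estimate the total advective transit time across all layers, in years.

61.1

With flow normal to the layers, continuity requires the same specific discharge q through every layer.
Σ(b_i/K_i) = 6.12/4.48e-05 + 1.79/0.190 = 1.366e+05 d.
q = Δh / Σ(b_i/K_i) = 1.89 / 1.366e+05 = 1.383e-05 m/day.
In each layer the seepage velocity is v_i = q/n_i, so the layer transit time is t_i = b_i·n_i / q:
  layer 1 (clay): t_1 = 6.12 × 0.03 / 1.383e-05 = 13271 d
  layer 2 (fractured sandstone): t_2 = 1.79 × 0.07 / 1.383e-05 = 9057 d
Total t = Σ t_i = 22328 days = 61.13 years.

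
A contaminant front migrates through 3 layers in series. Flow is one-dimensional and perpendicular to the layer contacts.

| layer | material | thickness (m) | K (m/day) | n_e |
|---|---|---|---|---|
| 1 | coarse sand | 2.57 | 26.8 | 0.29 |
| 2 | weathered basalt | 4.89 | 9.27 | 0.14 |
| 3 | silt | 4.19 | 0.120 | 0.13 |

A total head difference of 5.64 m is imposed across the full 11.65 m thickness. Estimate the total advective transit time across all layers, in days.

12.4

With flow normal to the layers, continuity requires the same specific discharge q through every layer.
Σ(b_i/K_i) = 2.57/26.8 + 4.89/9.27 + 4.19/0.120 = 35.54 d.
q = Δh / Σ(b_i/K_i) = 5.64 / 35.54 = 0.1587 m/day.
In each layer the seepage velocity is v_i = q/n_i, so the layer transit time is t_i = b_i·n_i / q:
  layer 1 (coarse sand): t_1 = 2.57 × 0.29 / 0.1587 = 4.696 d
  layer 2 (weathered basalt): t_2 = 4.89 × 0.14 / 0.1587 = 4.314 d
  layer 3 (silt): t_3 = 4.19 × 0.13 / 0.1587 = 3.432 d
Total t = Σ t_i = 12.44 days.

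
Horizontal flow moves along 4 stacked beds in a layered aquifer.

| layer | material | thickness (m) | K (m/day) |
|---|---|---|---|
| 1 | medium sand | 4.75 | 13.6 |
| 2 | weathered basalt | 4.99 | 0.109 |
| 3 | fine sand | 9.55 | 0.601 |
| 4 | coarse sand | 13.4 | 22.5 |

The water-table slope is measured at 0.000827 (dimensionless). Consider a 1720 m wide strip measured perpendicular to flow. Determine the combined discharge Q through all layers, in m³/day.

Flow is parallel to layering, so each bed carries its own Darcy discharge and the transmissivities add.
Σ(K_i·b_i) = 13.6×4.75 + 0.109×4.99 + 0.601×9.55 + 22.5×13.4 = 372.4 m²/day.
Hydraulic gradient i = 0.000827.
Q = Σ(K_i·b_i) · W · i = 372.4 × 1720 × 0.0008270 = 529.7 m³/day.

530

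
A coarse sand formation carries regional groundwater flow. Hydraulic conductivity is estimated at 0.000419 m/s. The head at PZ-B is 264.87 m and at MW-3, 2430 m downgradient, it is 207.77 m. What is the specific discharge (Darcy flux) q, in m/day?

0.851

Convert K: 0.000419 m/s × 86400 = 36.20 m/day.
Hydraulic gradient i = (264.87 − 207.77) / 2430 = 57.1 / 2430 = 0.02350.
Specific discharge q = K · i = 36.20 × 0.02350 = 0.8507 m/day.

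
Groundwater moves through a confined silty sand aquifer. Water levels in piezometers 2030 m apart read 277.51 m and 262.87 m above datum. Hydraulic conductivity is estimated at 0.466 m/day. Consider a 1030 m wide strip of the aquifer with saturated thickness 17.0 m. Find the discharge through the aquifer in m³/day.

58.8

Cross-sectional area A = 1030 × 17.0 = 17510 m².
Hydraulic gradient i = (277.51 − 262.87) / 2030 = 14.64 / 2030 = 0.007212.
Darcy's law: Q = K · A · i = 0.4660 × 17510 × 0.007212 = 58.85 m³/day.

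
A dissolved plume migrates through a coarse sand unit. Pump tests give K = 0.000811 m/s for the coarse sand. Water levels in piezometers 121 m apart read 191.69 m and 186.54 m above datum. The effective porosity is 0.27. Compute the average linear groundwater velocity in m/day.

Convert K: 0.000811 m/s × 86400 = 70.07 m/day.
Hydraulic gradient i = (191.69 − 186.54) / 121 = 5.15 / 121 = 0.04256.
Darcy flux q = K · i = 70.07 × 0.04256 = 2.982 m/day.
Seepage velocity v = q / n_e = 2.982 / 0.27 = 11.05 m/day.

11.0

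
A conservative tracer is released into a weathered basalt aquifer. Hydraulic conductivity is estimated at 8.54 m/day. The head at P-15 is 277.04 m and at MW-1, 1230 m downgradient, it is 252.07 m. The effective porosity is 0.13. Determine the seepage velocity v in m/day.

1.33

Hydraulic gradient i = (277.04 − 252.07) / 1230 = 24.97 / 1230 = 0.02030.
Darcy flux q = K · i = 8.540 × 0.02030 = 0.1734 m/day.
Seepage velocity v = q / n_e = 0.1734 / 0.13 = 1.334 m/day.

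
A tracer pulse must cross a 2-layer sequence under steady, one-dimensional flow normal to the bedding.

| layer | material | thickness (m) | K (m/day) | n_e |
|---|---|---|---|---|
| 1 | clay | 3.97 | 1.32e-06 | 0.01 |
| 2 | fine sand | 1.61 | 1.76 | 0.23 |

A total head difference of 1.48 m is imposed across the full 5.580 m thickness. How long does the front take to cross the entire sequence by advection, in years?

2280

With flow normal to the layers, continuity requires the same specific discharge q through every layer.
Σ(b_i/K_i) = 3.97/1.32e-06 + 1.61/1.76 = 3.008e+06 d.
q = Δh / Σ(b_i/K_i) = 1.48 / 3.008e+06 = 4.921e-07 m/day.
In each layer the seepage velocity is v_i = q/n_i, so the layer transit time is t_i = b_i·n_i / q:
  layer 1 (clay): t_1 = 3.97 × 0.01 / 4.921e-07 = 80676 d
  layer 2 (fine sand): t_2 = 1.61 × 0.23 / 4.921e-07 = 7.525e+05 d
Total t = Σ t_i = 8.332e+05 days = 2281 years.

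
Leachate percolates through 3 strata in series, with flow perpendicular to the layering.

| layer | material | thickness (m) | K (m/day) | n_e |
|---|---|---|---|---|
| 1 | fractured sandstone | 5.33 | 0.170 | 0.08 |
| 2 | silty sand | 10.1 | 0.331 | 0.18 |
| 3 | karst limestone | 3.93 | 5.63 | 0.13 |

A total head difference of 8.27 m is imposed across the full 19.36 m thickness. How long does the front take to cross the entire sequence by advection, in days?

20.8

With flow normal to the layers, continuity requires the same specific discharge q through every layer.
Σ(b_i/K_i) = 5.33/0.170 + 10.1/0.331 + 3.93/5.63 = 62.56 d.
q = Δh / Σ(b_i/K_i) = 8.27 / 62.56 = 0.1322 m/day.
In each layer the seepage velocity is v_i = q/n_i, so the layer transit time is t_i = b_i·n_i / q:
  layer 1 (fractured sandstone): t_1 = 5.33 × 0.08 / 0.1322 = 3.226 d
  layer 2 (silty sand): t_2 = 10.1 × 0.18 / 0.1322 = 13.75 d
  layer 3 (karst limestone): t_3 = 3.93 × 0.13 / 0.1322 = 3.865 d
Total t = Σ t_i = 20.84 days.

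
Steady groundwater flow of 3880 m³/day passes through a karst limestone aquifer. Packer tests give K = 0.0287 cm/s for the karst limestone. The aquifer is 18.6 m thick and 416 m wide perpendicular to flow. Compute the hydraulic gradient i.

Convert K: 0.0287 cm/s × 864 = 24.80 m/day.
Cross-sectional area A = 416 × 18.6 = 7738 m².
From Q = K·A·i, i = Q / (K·A) = 3880 / (24.80 × 7738) = 0.02022.

0.0202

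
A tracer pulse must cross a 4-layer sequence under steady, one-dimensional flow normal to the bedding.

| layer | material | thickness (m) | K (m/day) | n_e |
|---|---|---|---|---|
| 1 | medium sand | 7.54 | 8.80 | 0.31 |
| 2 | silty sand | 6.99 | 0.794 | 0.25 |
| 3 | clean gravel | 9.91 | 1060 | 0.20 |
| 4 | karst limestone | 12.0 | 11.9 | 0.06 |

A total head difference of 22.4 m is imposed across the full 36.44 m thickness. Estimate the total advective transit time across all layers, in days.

3.24

With flow normal to the layers, continuity requires the same specific discharge q through every layer.
Σ(b_i/K_i) = 7.54/8.80 + 6.99/0.794 + 9.91/1060 + 12.0/11.9 = 10.68 d.
q = Δh / Σ(b_i/K_i) = 22.4 / 10.68 = 2.098 m/day.
In each layer the seepage velocity is v_i = q/n_i, so the layer transit time is t_i = b_i·n_i / q:
  layer 1 (medium sand): t_1 = 7.54 × 0.31 / 2.098 = 1.114 d
  layer 2 (silty sand): t_2 = 6.99 × 0.25 / 2.098 = 0.8330 d
  layer 3 (clean gravel): t_3 = 9.91 × 0.20 / 2.098 = 0.9448 d
  layer 4 (karst limestone): t_4 = 12.0 × 0.06 / 2.098 = 0.3432 d
Total t = Σ t_i = 3.235 days.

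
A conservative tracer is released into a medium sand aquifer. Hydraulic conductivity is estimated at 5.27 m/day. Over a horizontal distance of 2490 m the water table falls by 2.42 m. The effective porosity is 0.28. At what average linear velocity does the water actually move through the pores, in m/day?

0.0183

Hydraulic gradient i = Δh / L = 2.42 / 2490 = 0.0009719.
Darcy flux q = K · i = 5.270 × 0.0009719 = 0.005122 m/day.
Seepage velocity v = q / n_e = 0.005122 / 0.28 = 0.01829 m/day.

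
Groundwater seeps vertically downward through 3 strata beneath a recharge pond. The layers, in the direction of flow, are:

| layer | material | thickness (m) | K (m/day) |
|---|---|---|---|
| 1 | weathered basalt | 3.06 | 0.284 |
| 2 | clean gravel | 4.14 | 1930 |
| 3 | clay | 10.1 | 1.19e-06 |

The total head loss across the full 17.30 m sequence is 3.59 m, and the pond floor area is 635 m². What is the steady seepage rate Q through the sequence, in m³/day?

Flow is perpendicular to layering, so the layers act in series and the equivalent K is the thickness-weighted harmonic mean.
Total thickness L = 3.06 + 4.14 + 10.1 = 17.30 m.
Σ(b_i/K_i) = 3.06/0.284 + 4.14/1930 + 10.1/1.19e-06 = 8.487e+06 d.
K_eq = L / Σ(b_i/K_i) = 17.30 / 8.487e+06 = 2.038e-06 m/day.
Q = K_eq · A · (Δh/L) = 2.038e-06 × 635 × (3.59/17.30) = 0.0002686 m³/day.

0.000269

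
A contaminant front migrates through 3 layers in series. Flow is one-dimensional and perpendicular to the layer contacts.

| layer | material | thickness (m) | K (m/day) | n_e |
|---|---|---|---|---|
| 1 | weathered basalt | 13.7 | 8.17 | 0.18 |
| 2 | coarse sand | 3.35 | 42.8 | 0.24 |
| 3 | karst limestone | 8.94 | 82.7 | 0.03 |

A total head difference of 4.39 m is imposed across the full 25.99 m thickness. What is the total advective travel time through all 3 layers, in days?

With flow normal to the layers, continuity requires the same specific discharge q through every layer.
Σ(b_i/K_i) = 13.7/8.17 + 3.35/42.8 + 8.94/82.7 = 1.863 d.
q = Δh / Σ(b_i/K_i) = 4.39 / 1.863 = 2.356 m/day.
In each layer the seepage velocity is v_i = q/n_i, so the layer transit time is t_i = b_i·n_i / q:
  layer 1 (weathered basalt): t_1 = 13.7 × 0.18 / 2.356 = 1.047 d
  layer 2 (coarse sand): t_2 = 3.35 × 0.24 / 2.356 = 0.3412 d
  layer 3 (karst limestone): t_3 = 8.94 × 0.03 / 2.356 = 0.1138 d
Total t = Σ t_i = 1.502 days.

1.50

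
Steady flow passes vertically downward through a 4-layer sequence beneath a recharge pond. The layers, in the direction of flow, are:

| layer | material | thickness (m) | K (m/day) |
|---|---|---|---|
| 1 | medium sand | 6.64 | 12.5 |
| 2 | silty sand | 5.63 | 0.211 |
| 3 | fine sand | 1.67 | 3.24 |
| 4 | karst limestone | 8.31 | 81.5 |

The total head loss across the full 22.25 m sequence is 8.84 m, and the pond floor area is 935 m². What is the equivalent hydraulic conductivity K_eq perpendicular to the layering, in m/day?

0.799

Flow is perpendicular to layering, so the layers act in series and the equivalent K is the thickness-weighted harmonic mean.
Total thickness L = 6.64 + 5.63 + 1.67 + 8.31 = 22.25 m.
Σ(b_i/K_i) = 6.64/12.5 + 5.63/0.211 + 1.67/3.24 + 8.31/81.5 = 27.83 d.
K_eq = L / Σ(b_i/K_i) = 22.25 / 27.83 = 0.7995 m/day.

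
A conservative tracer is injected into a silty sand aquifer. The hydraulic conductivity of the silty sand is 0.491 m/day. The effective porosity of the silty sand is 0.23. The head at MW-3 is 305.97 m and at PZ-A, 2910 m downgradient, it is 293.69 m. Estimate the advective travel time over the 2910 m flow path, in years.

Hydraulic gradient i = (305.97 − 293.69) / 2910 = 12.28 / 2910 = 0.004220.
Darcy flux q = K · i = 0.4910 × 0.004220 = 0.002072 m/day.
Seepage velocity v = q / n_e = 0.002072 / 0.23 = 0.009009 m/day.
Travel time t = L / v = 2910 / 0.009009 = 3.230e+05 days = 884.4 years.

884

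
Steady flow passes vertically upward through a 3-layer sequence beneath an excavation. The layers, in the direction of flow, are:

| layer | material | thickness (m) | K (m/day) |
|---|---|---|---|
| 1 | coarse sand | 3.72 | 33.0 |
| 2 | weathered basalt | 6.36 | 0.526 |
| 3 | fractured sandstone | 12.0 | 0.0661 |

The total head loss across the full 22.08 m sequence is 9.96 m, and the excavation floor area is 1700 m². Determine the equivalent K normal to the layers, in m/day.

0.114

Flow is perpendicular to layering, so the layers act in series and the equivalent K is the thickness-weighted harmonic mean.
Total thickness L = 3.72 + 6.36 + 12.0 = 22.08 m.
Σ(b_i/K_i) = 3.72/33.0 + 6.36/0.526 + 12.0/0.0661 = 193.7 d.
K_eq = L / Σ(b_i/K_i) = 22.08 / 193.7 = 0.1140 m/day.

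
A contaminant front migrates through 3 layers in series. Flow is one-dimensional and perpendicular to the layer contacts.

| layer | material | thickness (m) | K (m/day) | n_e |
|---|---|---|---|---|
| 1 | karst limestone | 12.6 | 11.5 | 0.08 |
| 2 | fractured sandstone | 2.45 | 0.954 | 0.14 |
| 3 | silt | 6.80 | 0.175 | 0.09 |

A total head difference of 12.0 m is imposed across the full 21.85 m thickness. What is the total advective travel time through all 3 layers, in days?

With flow normal to the layers, continuity requires the same specific discharge q through every layer.
Σ(b_i/K_i) = 12.6/11.5 + 2.45/0.954 + 6.80/0.175 = 42.52 d.
q = Δh / Σ(b_i/K_i) = 12.0 / 42.52 = 0.2822 m/day.
In each layer the seepage velocity is v_i = q/n_i, so the layer transit time is t_i = b_i·n_i / q:
  layer 1 (karst limestone): t_1 = 12.6 × 0.08 / 0.2822 = 3.572 d
  layer 2 (fractured sandstone): t_2 = 2.45 × 0.14 / 0.2822 = 1.215 d
  layer 3 (silt): t_3 = 6.80 × 0.09 / 0.2822 = 2.169 d
Total t = Σ t_i = 6.956 days.

6.96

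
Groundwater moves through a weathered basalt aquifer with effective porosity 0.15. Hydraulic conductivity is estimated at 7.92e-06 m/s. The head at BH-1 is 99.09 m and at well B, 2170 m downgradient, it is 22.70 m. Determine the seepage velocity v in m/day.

0.161

Convert K: 7.92e-06 m/s × 86400 = 0.6843 m/day.
Hydraulic gradient i = (99.09 − 22.70) / 2170 = 76.39 / 2170 = 0.03520.
Darcy flux q = K · i = 0.6843 × 0.03520 = 0.02409 m/day.
Seepage velocity v = q / n_e = 0.02409 / 0.15 = 0.1606 m/day.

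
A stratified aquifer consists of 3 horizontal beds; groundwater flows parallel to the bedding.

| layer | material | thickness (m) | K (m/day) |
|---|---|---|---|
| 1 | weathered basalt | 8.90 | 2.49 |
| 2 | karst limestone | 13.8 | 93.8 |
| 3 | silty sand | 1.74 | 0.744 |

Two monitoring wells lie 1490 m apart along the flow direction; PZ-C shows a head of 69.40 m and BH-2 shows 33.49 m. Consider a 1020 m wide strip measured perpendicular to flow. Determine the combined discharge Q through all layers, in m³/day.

Flow is parallel to layering, so each bed carries its own Darcy discharge and the transmissivities add.
Σ(K_i·b_i) = 2.49×8.90 + 93.8×13.8 + 0.744×1.74 = 1318 m²/day.
Hydraulic gradient i = (69.40 − 33.49) / 1490 = 35.91 / 1490 = 0.02410.
Q = Σ(K_i·b_i) · W · i = 1318 × 1020 × 0.02410 = 32397 m³/day.

32400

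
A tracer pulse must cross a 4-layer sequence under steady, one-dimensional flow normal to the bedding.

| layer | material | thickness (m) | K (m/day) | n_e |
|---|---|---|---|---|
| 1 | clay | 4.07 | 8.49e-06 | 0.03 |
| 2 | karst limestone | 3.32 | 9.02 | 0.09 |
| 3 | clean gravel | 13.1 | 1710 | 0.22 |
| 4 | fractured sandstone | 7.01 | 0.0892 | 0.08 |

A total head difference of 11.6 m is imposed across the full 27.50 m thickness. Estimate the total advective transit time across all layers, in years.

437

With flow normal to the layers, continuity requires the same specific discharge q through every layer.
Σ(b_i/K_i) = 4.07/8.49e-06 + 3.32/9.02 + 13.1/1710 + 7.01/0.0892 = 4.795e+05 d.
q = Δh / Σ(b_i/K_i) = 11.6 / 4.795e+05 = 2.419e-05 m/day.
In each layer the seepage velocity is v_i = q/n_i, so the layer transit time is t_i = b_i·n_i / q:
  layer 1 (clay): t_1 = 4.07 × 0.03 / 2.419e-05 = 5047 d
  layer 2 (karst limestone): t_2 = 3.32 × 0.09 / 2.419e-05 = 12350 d
  layer 3 (clean gravel): t_3 = 13.1 × 0.22 / 2.419e-05 = 1.191e+05 d
  layer 4 (fractured sandstone): t_4 = 7.01 × 0.08 / 2.419e-05 = 23180 d
Total t = Σ t_i = 1.597e+05 days = 437.2 years.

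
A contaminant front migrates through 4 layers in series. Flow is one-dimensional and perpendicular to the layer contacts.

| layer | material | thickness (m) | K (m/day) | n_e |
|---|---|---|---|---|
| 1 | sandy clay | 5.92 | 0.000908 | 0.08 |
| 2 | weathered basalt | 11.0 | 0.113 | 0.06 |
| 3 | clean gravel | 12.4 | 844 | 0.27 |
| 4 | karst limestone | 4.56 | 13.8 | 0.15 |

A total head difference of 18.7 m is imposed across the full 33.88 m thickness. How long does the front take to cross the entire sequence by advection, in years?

With flow normal to the layers, continuity requires the same specific discharge q through every layer.
Σ(b_i/K_i) = 5.92/0.000908 + 11.0/0.113 + 12.4/844 + 4.56/13.8 = 6618 d.
q = Δh / Σ(b_i/K_i) = 18.7 / 6618 = 0.002826 m/day.
In each layer the seepage velocity is v_i = q/n_i, so the layer transit time is t_i = b_i·n_i / q:
  layer 1 (sandy clay): t_1 = 5.92 × 0.08 / 0.002826 = 167.6 d
  layer 2 (weathered basalt): t_2 = 11.0 × 0.06 / 0.002826 = 233.6 d
  layer 3 (clean gravel): t_3 = 12.4 × 0.27 / 0.002826 = 1185 d
  layer 4 (karst limestone): t_4 = 4.56 × 0.15 / 0.002826 = 242.1 d
Total t = Σ t_i = 1828 days = 5.005 years.

5.00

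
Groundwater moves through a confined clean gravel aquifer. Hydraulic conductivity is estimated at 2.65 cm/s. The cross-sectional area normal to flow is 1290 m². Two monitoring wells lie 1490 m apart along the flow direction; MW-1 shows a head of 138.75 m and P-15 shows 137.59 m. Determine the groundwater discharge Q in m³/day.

2300

Convert K: 2.65 cm/s × 864 = 2290 m/day.
Hydraulic gradient i = (138.75 − 137.59) / 1490 = 1.16 / 1490 = 0.0007785.
Darcy's law: Q = K · A · i = 2290 × 1290 × 0.0007785 = 2299 m³/day.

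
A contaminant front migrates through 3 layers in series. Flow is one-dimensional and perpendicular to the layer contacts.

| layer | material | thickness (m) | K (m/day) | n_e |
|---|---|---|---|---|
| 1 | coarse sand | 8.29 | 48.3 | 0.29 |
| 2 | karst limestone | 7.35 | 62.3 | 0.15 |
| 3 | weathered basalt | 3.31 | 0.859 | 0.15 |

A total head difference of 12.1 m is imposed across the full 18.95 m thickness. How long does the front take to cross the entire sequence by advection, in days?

With flow normal to the layers, continuity requires the same specific discharge q through every layer.
Σ(b_i/K_i) = 8.29/48.3 + 7.35/62.3 + 3.31/0.859 = 4.143 d.
q = Δh / Σ(b_i/K_i) = 12.1 / 4.143 = 2.921 m/day.
In each layer the seepage velocity is v_i = q/n_i, so the layer transit time is t_i = b_i·n_i / q:
  layer 1 (coarse sand): t_1 = 8.29 × 0.29 / 2.921 = 0.8231 d
  layer 2 (karst limestone): t_2 = 7.35 × 0.15 / 2.921 = 0.3775 d
  layer 3 (weathered basalt): t_3 = 3.31 × 0.15 / 2.921 = 0.1700 d
Total t = Σ t_i = 1.371 days.

1.37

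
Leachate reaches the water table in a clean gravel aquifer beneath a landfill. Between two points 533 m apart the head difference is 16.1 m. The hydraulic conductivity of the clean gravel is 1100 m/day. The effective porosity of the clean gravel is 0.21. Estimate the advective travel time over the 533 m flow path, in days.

Hydraulic gradient i = Δh / L = 16.1 / 533 = 0.03021.
Darcy flux q = K · i = 1100 × 0.03021 = 33.23 m/day.
Seepage velocity v = q / n_e = 33.23 / 0.21 = 158.2 m/day.
Travel time t = L / v = 533 / 158.2 = 3.369 days.

3.37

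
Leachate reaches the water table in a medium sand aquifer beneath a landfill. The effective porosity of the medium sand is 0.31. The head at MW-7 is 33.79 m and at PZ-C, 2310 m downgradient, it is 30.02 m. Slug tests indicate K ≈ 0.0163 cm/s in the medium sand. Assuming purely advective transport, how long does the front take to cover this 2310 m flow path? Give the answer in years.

85.3

Convert K: 0.0163 cm/s × 864 = 14.08 m/day.
Hydraulic gradient i = (33.79 − 30.02) / 2310 = 3.77 / 2310 = 0.001632.
Darcy flux q = K · i = 14.08 × 0.001632 = 0.02298 m/day.
Seepage velocity v = q / n_e = 0.02298 / 0.31 = 0.07414 m/day.
Travel time t = L / v = 2310 / 0.07414 = 31156 days = 85.30 years.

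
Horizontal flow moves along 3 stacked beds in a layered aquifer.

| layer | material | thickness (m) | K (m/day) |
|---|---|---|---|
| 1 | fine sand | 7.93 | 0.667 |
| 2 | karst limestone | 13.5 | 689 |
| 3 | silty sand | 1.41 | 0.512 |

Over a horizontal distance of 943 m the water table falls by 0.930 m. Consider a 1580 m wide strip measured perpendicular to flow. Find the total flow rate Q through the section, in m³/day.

14500

Flow is parallel to layering, so each bed carries its own Darcy discharge and the transmissivities add.
Σ(K_i·b_i) = 0.667×7.93 + 689×13.5 + 0.512×1.41 = 9308 m²/day.
Hydraulic gradient i = Δh / L = 0.930 / 943 = 0.0009862.
Q = Σ(K_i·b_i) · W · i = 9308 × 1580 × 0.0009862 = 14503 m³/day.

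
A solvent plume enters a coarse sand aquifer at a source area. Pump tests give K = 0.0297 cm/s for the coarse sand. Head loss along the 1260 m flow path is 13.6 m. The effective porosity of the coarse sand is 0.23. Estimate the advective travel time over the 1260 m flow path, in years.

Convert K: 0.0297 cm/s × 864 = 25.66 m/day.
Hydraulic gradient i = Δh / L = 13.6 / 1260 = 0.01079.
Darcy flux q = K · i = 25.66 × 0.01079 = 0.2770 m/day.
Seepage velocity v = q / n_e = 0.2770 / 0.23 = 1.204 m/day.
Travel time t = L / v = 1260 / 1.204 = 1046 days = 2.865 years.

2.86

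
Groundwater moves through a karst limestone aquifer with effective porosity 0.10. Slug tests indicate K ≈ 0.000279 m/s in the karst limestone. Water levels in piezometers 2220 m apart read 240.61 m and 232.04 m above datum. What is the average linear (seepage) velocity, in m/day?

Convert K: 0.000279 m/s × 86400 = 24.11 m/day.
Hydraulic gradient i = (240.61 − 232.04) / 2220 = 8.57 / 2220 = 0.003860.
Darcy flux q = K · i = 24.11 × 0.003860 = 0.09306 m/day.
Seepage velocity v = q / n_e = 0.09306 / 0.10 = 0.9306 m/day.

0.931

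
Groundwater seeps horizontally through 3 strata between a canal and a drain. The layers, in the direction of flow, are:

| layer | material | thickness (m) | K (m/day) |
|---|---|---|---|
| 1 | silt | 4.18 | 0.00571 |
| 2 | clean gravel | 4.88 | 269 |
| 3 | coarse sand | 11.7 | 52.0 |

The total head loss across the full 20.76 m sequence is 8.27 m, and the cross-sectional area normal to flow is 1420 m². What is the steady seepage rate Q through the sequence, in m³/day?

Flow is perpendicular to layering, so the layers act in series and the equivalent K is the thickness-weighted harmonic mean.
Total thickness L = 4.18 + 4.88 + 11.7 = 20.76 m.
Σ(b_i/K_i) = 4.18/0.00571 + 4.88/269 + 11.7/52.0 = 732.3 d.
K_eq = L / Σ(b_i/K_i) = 20.76 / 732.3 = 0.02835 m/day.
Q = K_eq · A · (Δh/L) = 0.02835 × 1420 × (8.27/20.76) = 16.04 m³/day.

16.0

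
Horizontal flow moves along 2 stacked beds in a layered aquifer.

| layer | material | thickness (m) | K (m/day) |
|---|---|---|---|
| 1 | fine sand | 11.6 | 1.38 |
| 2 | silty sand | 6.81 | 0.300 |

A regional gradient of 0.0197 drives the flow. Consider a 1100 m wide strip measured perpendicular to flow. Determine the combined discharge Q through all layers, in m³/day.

Flow is parallel to layering, so each bed carries its own Darcy discharge and the transmissivities add.
Σ(K_i·b_i) = 1.38×11.6 + 0.300×6.81 = 18.05 m²/day.
Hydraulic gradient i = 0.0197.
Q = Σ(K_i·b_i) · W · i = 18.05 × 1100 × 0.01970 = 391.2 m³/day.

391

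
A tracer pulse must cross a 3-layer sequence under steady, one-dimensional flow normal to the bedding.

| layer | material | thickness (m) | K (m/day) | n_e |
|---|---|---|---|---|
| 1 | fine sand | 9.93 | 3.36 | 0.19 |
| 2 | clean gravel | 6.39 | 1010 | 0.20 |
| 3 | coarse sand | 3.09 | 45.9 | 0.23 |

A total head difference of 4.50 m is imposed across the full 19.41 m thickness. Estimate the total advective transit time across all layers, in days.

2.61

With flow normal to the layers, continuity requires the same specific discharge q through every layer.
Σ(b_i/K_i) = 9.93/3.36 + 6.39/1010 + 3.09/45.9 = 3.029 d.
q = Δh / Σ(b_i/K_i) = 4.50 / 3.029 = 1.486 m/day.
In each layer the seepage velocity is v_i = q/n_i, so the layer transit time is t_i = b_i·n_i / q:
  layer 1 (fine sand): t_1 = 9.93 × 0.19 / 1.486 = 1.270 d
  layer 2 (clean gravel): t_2 = 6.39 × 0.20 / 1.486 = 0.8602 d
  layer 3 (coarse sand): t_3 = 3.09 × 0.23 / 1.486 = 0.4784 d
Total t = Σ t_i = 2.609 days.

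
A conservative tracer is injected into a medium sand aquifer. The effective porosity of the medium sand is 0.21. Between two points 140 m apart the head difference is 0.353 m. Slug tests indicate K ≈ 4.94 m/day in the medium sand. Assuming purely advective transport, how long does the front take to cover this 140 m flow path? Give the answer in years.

6.46

Hydraulic gradient i = Δh / L = 0.353 / 140 = 0.002521.
Darcy flux q = K · i = 4.940 × 0.002521 = 0.01246 m/day.
Seepage velocity v = q / n_e = 0.01246 / 0.21 = 0.05931 m/day.
Travel time t = L / v = 140 / 0.05931 = 2360 days = 6.462 years.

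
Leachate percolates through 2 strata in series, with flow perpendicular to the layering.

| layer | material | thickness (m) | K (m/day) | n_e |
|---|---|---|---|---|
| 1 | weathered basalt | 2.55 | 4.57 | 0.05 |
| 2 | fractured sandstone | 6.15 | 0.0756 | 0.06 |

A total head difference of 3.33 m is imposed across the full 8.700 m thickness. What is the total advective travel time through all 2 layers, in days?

12.2

With flow normal to the layers, continuity requires the same specific discharge q through every layer.
Σ(b_i/K_i) = 2.55/4.57 + 6.15/0.0756 = 81.91 d.
q = Δh / Σ(b_i/K_i) = 3.33 / 81.91 = 0.04066 m/day.
In each layer the seepage velocity is v_i = q/n_i, so the layer transit time is t_i = b_i·n_i / q:
  layer 1 (weathered basalt): t_1 = 2.55 × 0.05 / 0.04066 = 3.136 d
  layer 2 (fractured sandstone): t_2 = 6.15 × 0.06 / 0.04066 = 9.076 d
Total t = Σ t_i = 12.21 days.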